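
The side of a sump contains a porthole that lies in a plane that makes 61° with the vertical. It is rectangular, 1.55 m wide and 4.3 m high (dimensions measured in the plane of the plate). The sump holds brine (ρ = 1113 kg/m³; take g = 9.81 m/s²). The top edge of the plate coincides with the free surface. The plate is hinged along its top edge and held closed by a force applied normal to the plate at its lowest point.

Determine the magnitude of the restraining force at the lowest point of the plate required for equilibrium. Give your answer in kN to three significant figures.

γ = ρg = 1113 × 9.81 / 1000 = 10.91853 kN/m³.
The plate makes 61° with the vertical, i.e. θ = 90° − 61° = 29° to the horizontal. Measuring y along the incline from the free-surface line, vertical depth h = y·sinθ with sinθ = 0.484810.
The centroid lies 4.3/2 = 2.15 m below the top edge, so y_c = 2.15 m and h_c = 2.15 × 0.484810 = 1.04234 m.
A = 1.55 × 4.3 = 6.665 m².
Resultant F = γ·h_c·A = 10.91853 × 1.04234 × 6.665 = 75.8532 kN.
I_c = b·h³/12 = 1.55 × 4.3³/12 = 10.2697 m⁴.
Centre of pressure: y_p = y_c + I_c/(y_c·A) = 2.15 + 10.2697/(2.15 × 6.665) = 2.15 + 0.71667 = 2.86667 m along the plane.
The resultant acts 2.15 + 0.71667 = 2.86667 m (along the plate) below the hinge at the top edge, so the moment about the hinge is M = F × 2.86667 = 75.8532 × 2.86667 = 217.446 kN·m.
A normal force at the bottom, 4.3 m from the hinge, must supply this moment: P = 217.446/4.3 = 50.5688 kN.

P ≈ 50.6 kN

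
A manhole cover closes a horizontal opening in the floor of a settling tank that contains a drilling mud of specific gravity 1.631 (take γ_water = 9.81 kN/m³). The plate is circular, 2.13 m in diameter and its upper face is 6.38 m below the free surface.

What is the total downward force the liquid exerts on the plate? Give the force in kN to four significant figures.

γ = 1.631 × 9.81 = 16.00011 kN/m³.
The plate is horizontal, so pressure is uniform at p = γ·h = 16.00011 × 6.38 = 102.081 kN/m².
A = π(1.065)² = 3.56327 m².
F = p·A = 102.081 × 3.56327 = 363.742 kN.

F ≈ 363.7 kN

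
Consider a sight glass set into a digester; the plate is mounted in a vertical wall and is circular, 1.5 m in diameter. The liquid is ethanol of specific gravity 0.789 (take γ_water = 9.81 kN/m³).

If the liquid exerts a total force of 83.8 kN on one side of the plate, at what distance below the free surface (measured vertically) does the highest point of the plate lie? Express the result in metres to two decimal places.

d_top ≈ 5.38 m

γ = 0.789 × 9.81 = 7.74009 kN/m³.
A = π(0.75)² = 1.76715 m².
From F = γ·h_c·A, the centroid depth is h_c = 83.8/(7.74009 × 1.76715) = 6.12667 m.
The centroid is at the centre, 0.75 m below the top of the plate, so the highest point sits at h_top = 6.12667 − 0.75 = 5.37667 m below the surface.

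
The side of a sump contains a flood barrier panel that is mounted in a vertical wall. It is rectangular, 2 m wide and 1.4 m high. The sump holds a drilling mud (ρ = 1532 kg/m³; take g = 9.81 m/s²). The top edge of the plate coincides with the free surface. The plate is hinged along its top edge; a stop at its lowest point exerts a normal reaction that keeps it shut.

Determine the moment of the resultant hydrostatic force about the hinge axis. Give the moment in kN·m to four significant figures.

M ≈ 27.49 kN·m

γ = ρg = 1532 × 9.81 / 1000 = 15.02892 kN/m³.
The centroid lies 1.4/2 = 0.7 m below the top edge, so the centroid depth is h_c = 0.7 m.
A = 2 × 1.4 = 2.8 m².
Resultant F = γ·h_c·A = 15.02892 × 0.7 × 2.8 = 29.4567 kN.
I_c = b·h³/12 = 2 × 1.4³/12 = 0.457333 m⁴.
Centre of pressure: y_p = y_c + I_c/(y_c·A) = 0.7 + 0.457333/(0.7 × 2.8) = 0.7 + 0.233333 = 0.933333 m along the plane.
The resultant acts 0.7 + 0.233333 = 0.933333 m (along the plate) below the hinge at the top edge, so the moment about the hinge is M = F × 0.933333 = 29.4567 × 0.933333 = 27.4929 kN·m.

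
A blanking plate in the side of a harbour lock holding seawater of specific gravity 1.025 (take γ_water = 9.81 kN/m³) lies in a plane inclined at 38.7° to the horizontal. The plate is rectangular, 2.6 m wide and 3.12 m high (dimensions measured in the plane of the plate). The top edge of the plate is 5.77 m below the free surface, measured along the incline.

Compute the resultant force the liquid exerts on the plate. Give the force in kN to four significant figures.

γ = 1.025 × 9.81 = 10.05525 kN/m³.
Let θ = 38.7° be the plate's angle to the horizontal; measure y along the incline from where the plane meets the free surface. Vertical depth h = y·sinθ with sinθ = 0.625243.
The centroid lies 3.12/2 = 1.56 m below the top edge, so y_c = 5.77 + 1.56 = 7.33 m and h_c = 7.33 × 0.625243 = 4.58303 m.
A = 2.6 × 3.12 = 8.112 m².
Resultant F = γ·h_c·A = 10.05525 × 4.58303 × 8.112 = 373.829 kN.

F ≈ 373.8 kN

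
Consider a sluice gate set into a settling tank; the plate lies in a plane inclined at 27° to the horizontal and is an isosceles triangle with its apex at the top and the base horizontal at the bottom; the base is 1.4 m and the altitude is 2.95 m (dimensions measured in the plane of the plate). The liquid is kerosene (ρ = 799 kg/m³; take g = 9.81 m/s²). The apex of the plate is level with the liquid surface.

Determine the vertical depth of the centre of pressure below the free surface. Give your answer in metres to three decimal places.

γ = ρg = 799 × 9.81 / 1000 = 7.83819 kN/m³.
Let θ = 27° be the plate's angle to the horizontal; measure y along the incline from where the plane meets the free surface. Vertical depth h = y·sinθ with sinθ = 0.453990.
With the apex up, the centroid sits 2h/3 = 2 × 2.95/3 = 1.96667 m below the apex, so y_c = 1.96667 m and h_c = 1.96667 × 0.453990 = 0.892849 m.
A = ½ × 1.4 × 2.95 = 2.065 m².
Resultant F = γ·h_c·A = 7.83819 × 0.892849 × 2.065 = 14.4515 kN.
I_c = b·h³/36 = 1.4 × 2.95³/36 = 0.99837 m⁴.
Centre of pressure: y_p = y_c + I_c/(y_c·A) = 1.96667 + 0.99837/(1.96667 × 2.065) = 1.96667 + 0.245833 = 2.2125 m along the plane.
Vertically, h_p = y_p·sinθ = 2.2125 × 0.453990 = 1.00445 m.

h_p = 1.004 m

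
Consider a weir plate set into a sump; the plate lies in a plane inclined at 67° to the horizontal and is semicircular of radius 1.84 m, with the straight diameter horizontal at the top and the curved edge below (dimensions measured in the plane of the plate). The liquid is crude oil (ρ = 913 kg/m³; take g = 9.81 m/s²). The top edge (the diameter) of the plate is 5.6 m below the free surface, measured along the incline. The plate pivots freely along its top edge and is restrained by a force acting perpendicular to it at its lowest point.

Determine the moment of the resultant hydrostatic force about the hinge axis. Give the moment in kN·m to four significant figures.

γ = ρg = 913 × 9.81 / 1000 = 8.95653 kN/m³.
Let θ = 67° be the plate's angle to the horizontal; measure y along the incline from where the plane meets the free surface. Vertical depth h = y·sinθ with sinθ = 0.920505.
The centroid of a semicircle lies 4r/(3π) = 0.78092 m from the diameter, here below the top edge, so y_c = 5.6 + 0.78092 = 6.38092 m and h_c = 6.38092 × 0.920505 = 5.87367 m.
A = πr²/2 = π × 1.84²/2 = 5.31809 m².
Resultant F = γ·h_c·A = 8.95653 × 5.87367 × 5.31809 = 279.772 kN.
I_c = (π/8 − 8/(9π))·r⁴ = 0.109757 × 1.84⁴ = 1.25807 m⁴.
Centre of pressure: y_p = y_c + I_c/(y_c·A) = 6.38092 + 1.25807/(6.38092 × 5.31809) = 6.38092 + 0.0370737 = 6.41799 m along the plane.
The resultant acts 0.78092 + 0.0370737 = 0.817994 m (along the plate) below the hinge at the top edge, so the moment about the hinge is M = F × 0.817994 = 279.772 × 0.817994 = 228.852 kN·m.

M ≈ 228.9 kN·m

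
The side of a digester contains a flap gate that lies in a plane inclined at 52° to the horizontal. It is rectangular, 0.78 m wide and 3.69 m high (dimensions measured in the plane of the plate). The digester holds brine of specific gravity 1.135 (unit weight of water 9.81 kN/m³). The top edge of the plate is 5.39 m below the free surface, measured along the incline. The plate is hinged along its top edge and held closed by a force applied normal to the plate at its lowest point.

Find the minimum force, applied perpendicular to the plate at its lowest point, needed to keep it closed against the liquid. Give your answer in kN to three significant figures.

P ≈ 99.1 kN

γ = 1.135 × 9.81 = 11.13435 kN/m³.
Let θ = 52° be the plate's angle to the horizontal; measure y along the incline from where the plane meets the free surface. Vertical depth h = y·sinθ with sinθ = 0.788011.
The centroid lies 3.69/2 = 1.845 m below the top edge, so y_c = 5.39 + 1.845 = 7.235 m and h_c = 7.235 × 0.788011 = 5.70126 m.
A = 0.78 × 3.69 = 2.8782 m².
Resultant F = γ·h_c·A = 11.13435 × 5.70126 × 2.8782 = 182.708 kN.
I_c = b·h³/12 = 0.78 × 3.69³/12 = 3.26582 m⁴.
Centre of pressure: y_p = y_c + I_c/(y_c·A) = 7.235 + 3.26582/(7.235 × 2.8782) = 7.235 + 0.156831 = 7.39183 m along the plane.
The resultant acts 1.845 + 0.156831 = 2.00183 m (along the plate) below the hinge at the top edge, so the moment about the hinge is M = F × 2.00183 = 182.708 × 2.00183 = 365.75 kN·m.
A normal force at the bottom, 3.69 m from the hinge, must supply this moment: P = 365.75/3.69 = 99.1192 kN.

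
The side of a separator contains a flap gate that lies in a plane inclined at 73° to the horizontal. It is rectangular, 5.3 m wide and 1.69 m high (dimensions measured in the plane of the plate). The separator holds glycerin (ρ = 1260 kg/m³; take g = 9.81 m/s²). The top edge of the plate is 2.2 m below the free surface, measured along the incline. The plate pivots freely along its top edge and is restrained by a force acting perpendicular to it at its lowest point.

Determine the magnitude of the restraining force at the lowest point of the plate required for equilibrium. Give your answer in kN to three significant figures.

P ≈ 176 kN

γ = ρg = 1260 × 9.81 / 1000 = 12.3606 kN/m³.
Let θ = 73° be the plate's angle to the horizontal; measure y along the incline from where the plane meets the free surface. Vertical depth h = y·sinθ with sinθ = 0.956305.
The centroid lies 1.69/2 = 0.845 m below the top edge, so y_c = 2.2 + 0.845 = 3.045 m and h_c = 3.045 × 0.956305 = 2.91195 m.
A = 5.3 × 1.69 = 8.957 m².
Resultant F = γ·h_c·A = 12.3606 × 2.91195 × 8.957 = 322.393 kN.
I_c = b·h³/12 = 5.3 × 1.69³/12 = 2.13184 m⁴.
Centre of pressure: y_p = y_c + I_c/(y_c·A) = 3.045 + 2.13184/(3.045 × 8.957) = 3.045 + 0.0781636 = 3.12316 m along the plane.
The resultant acts 0.845 + 0.0781636 = 0.923164 m (along the plate) below the hinge at the top edge, so the moment about the hinge is M = F × 0.923164 = 322.393 × 0.923164 = 297.622 kN·m.
A normal force at the bottom, 1.69 m from the hinge, must supply this moment: P = 297.622/1.69 = 176.108 kN.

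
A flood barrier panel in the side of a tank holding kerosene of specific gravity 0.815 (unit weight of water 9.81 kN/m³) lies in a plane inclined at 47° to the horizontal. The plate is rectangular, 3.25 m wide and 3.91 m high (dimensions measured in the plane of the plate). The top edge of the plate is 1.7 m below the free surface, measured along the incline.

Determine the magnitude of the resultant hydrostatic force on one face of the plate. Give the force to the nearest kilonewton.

γ = 0.815 × 9.81 = 7.99515 kN/m³.
Let θ = 47° be the plate's angle to the horizontal; measure y along the incline from where the plane meets the free surface. Vertical depth h = y·sinθ with sinθ = 0.731354.
The centroid lies 3.91/2 = 1.955 m below the top edge, so y_c = 1.7 + 1.955 = 3.655 m and h_c = 3.655 × 0.731354 = 2.6731 m.
A = 3.25 × 3.91 = 12.7075 m².
Resultant F = γ·h_c·A = 7.99515 × 2.6731 × 12.7075 = 271.583 kN.

F ≈ 272 kN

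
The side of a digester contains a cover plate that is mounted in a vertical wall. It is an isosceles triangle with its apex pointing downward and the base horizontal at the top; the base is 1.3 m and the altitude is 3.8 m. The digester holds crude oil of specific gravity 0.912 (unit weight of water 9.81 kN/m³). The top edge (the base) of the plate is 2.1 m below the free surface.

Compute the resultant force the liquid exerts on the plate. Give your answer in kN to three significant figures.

γ = 0.912 × 9.81 = 8.94672 kN/m³.
With the apex down, the centroid sits h/3 = 3.8/3 = 1.26667 m below the base (the top edge), so the centroid depth is h_c = 2.1 + 1.26667 = 3.36667 m.
A = ½ × 1.3 × 3.8 = 2.47 m².
Resultant F = γ·h_c·A = 8.94672 × 3.36667 × 2.47 = 74.398 kN.

F ≈ 74.4 kN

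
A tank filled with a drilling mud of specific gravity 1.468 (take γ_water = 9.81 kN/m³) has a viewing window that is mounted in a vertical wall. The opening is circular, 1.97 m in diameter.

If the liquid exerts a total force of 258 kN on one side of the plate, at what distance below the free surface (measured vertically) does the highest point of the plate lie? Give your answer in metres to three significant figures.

d_top ≈ 4.89 m

γ = 1.468 × 9.81 = 14.40108 kN/m³.
A = π(0.985)² = 3.04805 m².
From F = γ·h_c·A, the centroid depth is h_c = 258/(14.40108 × 3.04805) = 5.87763 m.
The centroid is at the centre, 0.985 m below the top of the plate, so the highest point sits at h_top = 5.87763 − 0.985 = 4.89263 m below the surface.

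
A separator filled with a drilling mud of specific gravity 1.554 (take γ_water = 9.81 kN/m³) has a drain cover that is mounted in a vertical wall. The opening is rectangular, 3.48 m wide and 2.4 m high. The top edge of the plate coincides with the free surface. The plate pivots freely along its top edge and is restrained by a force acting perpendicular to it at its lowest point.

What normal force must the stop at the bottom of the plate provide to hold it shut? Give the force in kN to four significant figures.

P ≈ 101.9 kN

γ = 1.554 × 9.81 = 15.24474 kN/m³.
The centroid lies 2.4/2 = 1.2 m below the top edge, so the centroid depth is h_c = 1.2 m.
A = 3.48 × 2.4 = 8.352 m².
Resultant F = γ·h_c·A = 15.24474 × 1.2 × 8.352 = 152.789 kN.
I_c = b·h³/12 = 3.48 × 2.4³/12 = 4.00896 m⁴.
Centre of pressure: y_p = y_c + I_c/(y_c·A) = 1.2 + 4.00896/(1.2 × 8.352) = 1.2 + 0.4 = 1.6 m along the plane.
The resultant acts 1.2 + 0.4 = 1.6 m (along the plate) below the hinge at the top edge, so the moment about the hinge is M = F × 1.6 = 152.789 × 1.6 = 244.462 kN·m.
A normal force at the bottom, 2.4 m from the hinge, must supply this moment: P = 244.462/2.4 = 101.859 kN.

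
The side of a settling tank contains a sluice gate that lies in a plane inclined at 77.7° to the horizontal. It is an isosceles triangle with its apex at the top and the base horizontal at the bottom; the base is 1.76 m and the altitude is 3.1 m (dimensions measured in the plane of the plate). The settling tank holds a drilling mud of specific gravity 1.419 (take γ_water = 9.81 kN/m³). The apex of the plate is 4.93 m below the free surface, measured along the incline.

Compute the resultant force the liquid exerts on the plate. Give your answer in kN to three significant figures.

F ≈ 260 kN

γ = 1.419 × 9.81 = 13.92039 kN/m³.
Let θ = 77.7° be the plate's angle to the horizontal; measure y along the incline from where the plane meets the free surface. Vertical depth h = y·sinθ with sinθ = 0.977046.
With the apex up, the centroid sits 2h/3 = 2 × 3.1/3 = 2.06667 m below the apex, so y_c = 4.93 + 2.06667 = 6.99667 m and h_c = 6.99667 × 0.977046 = 6.83607 m.
A = ½ × 1.76 × 3.1 = 2.728 m².
Resultant F = γ·h_c·A = 13.92039 × 6.83607 × 2.728 = 259.599 kN.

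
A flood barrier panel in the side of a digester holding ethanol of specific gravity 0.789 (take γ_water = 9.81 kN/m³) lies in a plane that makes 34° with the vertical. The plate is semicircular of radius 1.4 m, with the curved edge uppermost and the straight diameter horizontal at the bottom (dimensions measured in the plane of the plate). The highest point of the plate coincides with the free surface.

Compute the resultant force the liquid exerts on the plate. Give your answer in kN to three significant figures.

F ≈ 15.9 kN

γ = 0.789 × 9.81 = 7.74009 kN/m³.
The plate makes 34° with the vertical, i.e. θ = 90° − 34° = 56° to the horizontal. Measuring y along the incline from the free-surface line, vertical depth h = y·sinθ with sinθ = 0.829038.
The centroid lies 4r/(3π) = 0.594178 m above the diameter, so r − 4r/(3π) = 1.4 − 0.594178 = 0.805822 m below the topmost point, so y_c = 0.805822 m and h_c = 0.805822 × 0.829038 = 0.668057 m.
A = πr²/2 = π × 1.4²/2 = 3.07876 m².
Resultant F = γ·h_c·A = 7.74009 × 0.668057 × 3.07876 = 15.9197 kN.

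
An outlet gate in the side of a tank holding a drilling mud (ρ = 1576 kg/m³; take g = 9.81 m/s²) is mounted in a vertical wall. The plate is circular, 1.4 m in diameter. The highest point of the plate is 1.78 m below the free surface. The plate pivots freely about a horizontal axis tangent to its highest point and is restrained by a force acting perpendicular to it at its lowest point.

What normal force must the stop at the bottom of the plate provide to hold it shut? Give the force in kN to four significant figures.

γ = ρg = 1576 × 9.81 / 1000 = 15.46056 kN/m³.
The centroid is at the centre, 0.7 m below the top of the plate, so the centroid depth is h_c = 1.78 + 0.7 = 2.48 m.
A = π(0.7)² = 1.53938 m².
Resultant F = γ·h_c·A = 15.46056 × 2.48 × 1.53938 = 59.0232 kN.
I_c = πr⁴/4 = π × 0.7⁴/4 = 0.188574 m⁴.
Centre of pressure: y_p = y_c + I_c/(y_c·A) = 2.48 + 0.188574/(2.48 × 1.53938) = 2.48 + 0.0493951 = 2.5294 m along the plane.
The resultant acts 0.7 + 0.0493951 = 0.749395 m (along the plate) below the hinge at the top edge, so the moment about the hinge is M = F × 0.749395 = 59.0232 × 0.749395 = 44.2317 kN·m.
A normal force at the bottom, 1.4 m from the hinge, must supply this moment: P = 44.2317/1.4 = 31.5941 kN.

P ≈ 31.59 kN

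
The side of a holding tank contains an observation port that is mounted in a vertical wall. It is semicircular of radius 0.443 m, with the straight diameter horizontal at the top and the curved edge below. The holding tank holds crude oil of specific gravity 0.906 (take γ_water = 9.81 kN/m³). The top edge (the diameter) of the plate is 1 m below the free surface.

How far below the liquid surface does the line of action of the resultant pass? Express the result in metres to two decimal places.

γ = 0.906 × 9.81 = 8.88786 kN/m³.
The centroid of a semicircle lies 4r/(3π) = 0.188015 m from the diameter, here below the top edge, so the centroid depth is h_c = 1 + 0.188015 = 1.18802 m.
A = πr²/2 = π × 0.443²/2 = 0.308267 m².
Resultant F = γ·h_c·A = 8.88786 × 1.18802 × 0.308267 = 3.25498 kN.
I_c = (π/8 − 8/(9π))·r⁴ = 0.109757 × 0.443⁴ = 0.00422714 m⁴.
Centre of pressure: y_p = y_c + I_c/(y_c·A) = 1.18802 + 0.00422714/(1.18802 × 0.308267) = 1.18802 + 0.0115424 = 1.19956 m along the plane.

h_p = 1.20 m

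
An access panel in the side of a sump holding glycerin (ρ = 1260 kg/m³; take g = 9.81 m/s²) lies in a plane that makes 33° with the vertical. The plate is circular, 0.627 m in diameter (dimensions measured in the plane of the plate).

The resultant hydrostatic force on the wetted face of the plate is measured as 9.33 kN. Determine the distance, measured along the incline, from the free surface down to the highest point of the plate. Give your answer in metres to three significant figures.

γ = ρg = 1260 × 9.81 / 1000 = 12.3606 kN/m³.
A = π(0.3135)² = 0.308763 m².
From F = γ·h_c·A, the centroid depth is h_c = 9.33/(12.3606 × 0.308763) = 2.44465 m.
The plate makes 33° with the vertical, i.e. θ = 90° − 33° = 57° to the horizontal. Measuring y along the incline from the free-surface line, vertical depth h = y·sinθ with sinθ = 0.838671.
Along the incline, y_c = h_c/sinθ = 2.44465/0.838671 = 2.91491 m.
The centroid is at the centre, 0.3135 m below the top of the plate, so the highest point sits at y_top = 2.91491 − 0.3135 = 2.60141 m along the incline.

y_top ≈ 2.60 m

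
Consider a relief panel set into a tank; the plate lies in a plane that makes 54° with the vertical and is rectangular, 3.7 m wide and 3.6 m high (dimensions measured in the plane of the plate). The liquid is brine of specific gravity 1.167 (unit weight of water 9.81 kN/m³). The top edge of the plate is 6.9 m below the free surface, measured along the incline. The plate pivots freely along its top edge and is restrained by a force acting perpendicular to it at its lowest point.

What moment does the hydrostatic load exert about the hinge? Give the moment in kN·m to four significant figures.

M ≈ 1500 kN·m

γ = 1.167 × 9.81 = 11.44827 kN/m³.
The plate makes 54° with the vertical, i.e. θ = 90° − 54° = 36° to the horizontal. Measuring y along the incline from the free-surface line, vertical depth h = y·sinθ with sinθ = 0.587785.
The centroid lies 3.6/2 = 1.8 m below the top edge, so y_c = 6.9 + 1.8 = 8.7 m and h_c = 8.7 × 0.587785 = 5.11373 m.
A = 3.7 × 3.6 = 13.32 m².
Resultant F = γ·h_c·A = 11.44827 × 5.11373 × 13.32 = 779.798 kN.
I_c = b·h³/12 = 3.7 × 3.6³/12 = 14.3856 m⁴.
Centre of pressure: y_p = y_c + I_c/(y_c·A) = 8.7 + 14.3856/(8.7 × 13.32) = 8.7 + 0.124138 = 8.82414 m along the plane.
The resultant acts 1.8 + 0.124138 = 1.92414 m (along the plate) below the hinge at the top edge, so the moment about the hinge is M = F × 1.92414 = 779.798 × 1.92414 = 1500.44 kN·m.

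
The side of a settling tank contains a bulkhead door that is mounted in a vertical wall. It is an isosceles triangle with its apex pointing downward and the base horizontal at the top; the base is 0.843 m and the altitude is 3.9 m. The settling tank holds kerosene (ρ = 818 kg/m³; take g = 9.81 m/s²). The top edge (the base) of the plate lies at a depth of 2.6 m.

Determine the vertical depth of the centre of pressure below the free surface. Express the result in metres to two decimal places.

γ = ρg = 818 × 9.81 / 1000 = 8.02458 kN/m³.
With the apex down, the centroid sits h/3 = 3.9/3 = 1.3 m below the base (the top edge), so the centroid depth is h_c = 2.6 + 1.3 = 3.9 m.
A = ½ × 0.843 × 3.9 = 1.64385 m².
Resultant F = γ·h_c·A = 8.02458 × 3.9 × 1.64385 = 51.4457 kN.
I_c = b·h³/36 = 0.843 × 3.9³/36 = 1.38905 m⁴.
Centre of pressure: y_p = y_c + I_c/(y_c·A) = 3.9 + 1.38905/(3.9 × 1.64385) = 3.9 + 0.216666 = 4.11667 m along the plane.

h_p = 4.12 m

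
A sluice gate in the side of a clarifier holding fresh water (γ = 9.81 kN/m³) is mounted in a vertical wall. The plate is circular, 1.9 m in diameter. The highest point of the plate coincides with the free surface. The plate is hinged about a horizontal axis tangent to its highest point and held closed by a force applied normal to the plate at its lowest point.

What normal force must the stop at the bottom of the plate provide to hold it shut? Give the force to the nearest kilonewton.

P ≈ 17 kN

γ = 9.81 kN/m³.
The centroid is at the centre, 0.95 m below the top of the plate, so the centroid depth is h_c = 0.95 m.
A = π(0.95)² = 2.83529 m².
Resultant F = γ·h_c·A = 9.81 × 0.95 × 2.83529 = 26.4235 kN.
I_c = πr⁴/4 = π × 0.95⁴/4 = 0.639712 m⁴.
Centre of pressure: y_p = y_c + I_c/(y_c·A) = 0.95 + 0.639712/(0.95 × 2.83529) = 0.95 + 0.2375 = 1.1875 m along the plane.
The resultant acts 0.95 + 0.2375 = 1.1875 m (along the plate) below the hinge at the top edge, so the moment about the hinge is M = F × 1.1875 = 26.4235 × 1.1875 = 31.3779 kN·m.
A normal force at the bottom, 1.9 m from the hinge, must supply this moment: P = 31.3779/1.9 = 16.5147 kN.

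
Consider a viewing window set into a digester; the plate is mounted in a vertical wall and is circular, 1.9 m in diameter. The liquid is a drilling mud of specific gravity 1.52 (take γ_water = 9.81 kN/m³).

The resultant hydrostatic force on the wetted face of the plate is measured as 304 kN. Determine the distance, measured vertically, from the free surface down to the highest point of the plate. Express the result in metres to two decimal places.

γ = 1.52 × 9.81 = 14.9112 kN/m³.
A = π(0.95)² = 2.83529 m².
From F = γ·h_c·A, the centroid depth is h_c = 304/(14.9112 × 2.83529) = 7.19057 m.
The centroid is at the centre, 0.95 m below the top of the plate, so the highest point sits at h_top = 7.19057 − 0.95 = 6.24057 m below the surface.

d_top ≈ 6.24 m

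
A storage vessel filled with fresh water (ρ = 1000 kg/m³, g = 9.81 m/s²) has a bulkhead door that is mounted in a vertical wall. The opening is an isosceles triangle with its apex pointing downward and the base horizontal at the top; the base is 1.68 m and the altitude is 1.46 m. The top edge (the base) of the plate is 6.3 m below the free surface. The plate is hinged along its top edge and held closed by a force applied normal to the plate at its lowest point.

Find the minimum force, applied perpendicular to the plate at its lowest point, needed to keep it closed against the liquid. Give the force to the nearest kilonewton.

P ≈ 28 kN

γ = ρg = 1000 × 9.81 = 9810 N/m³ = 9.81 kN/m³.
With the apex down, the centroid sits h/3 = 1.46/3 = 0.486667 m below the base (the top edge), so the centroid depth is h_c = 6.3 + 0.486667 = 6.78667 m.
A = ½ × 1.68 × 1.46 = 1.2264 m².
Resultant F = γ·h_c·A = 9.81 × 6.78667 × 1.2264 = 81.6503 kN.
I_c = b·h³/36 = 1.68 × 1.46³/36 = 0.145233 m⁴.
Centre of pressure: y_p = y_c + I_c/(y_c·A) = 6.78667 + 0.145233/(6.78667 × 1.2264) = 6.78667 + 0.0174492 = 6.80412 m along the plane.
The resultant acts 0.486667 + 0.0174492 = 0.504116 m (along the plate) below the hinge at the top edge, so the moment about the hinge is M = F × 0.504116 = 81.6503 × 0.504116 = 41.1612 kN·m.
A normal force at the bottom, 1.46 m from the hinge, must supply this moment: P = 41.1612/1.46 = 28.1926 kN.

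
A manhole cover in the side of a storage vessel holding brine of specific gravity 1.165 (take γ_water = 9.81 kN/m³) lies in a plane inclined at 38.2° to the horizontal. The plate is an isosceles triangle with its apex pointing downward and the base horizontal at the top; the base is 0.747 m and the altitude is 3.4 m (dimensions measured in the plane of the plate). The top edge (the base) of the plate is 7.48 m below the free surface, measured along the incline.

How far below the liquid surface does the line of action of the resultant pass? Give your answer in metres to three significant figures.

h_p = 5.37 m

γ = 1.165 × 9.81 = 11.42865 kN/m³.
Let θ = 38.2° be the plate's angle to the horizontal; measure y along the incline from where the plane meets the free surface. Vertical depth h = y·sinθ with sinθ = 0.618408.
With the apex down, the centroid sits h/3 = 3.4/3 = 1.13333 m below the base (the top edge), so y_c = 7.48 + 1.13333 = 8.61333 m and h_c = 8.61333 × 0.618408 = 5.32655 m.
A = ½ × 0.747 × 3.4 = 1.2699 m².
Resultant F = γ·h_c·A = 11.42865 × 5.32655 × 1.2699 = 77.3055 kN.
I_c = b·h³/36 = 0.747 × 3.4³/36 = 0.815558 m⁴.
Centre of pressure: y_p = y_c + I_c/(y_c·A) = 8.61333 + 0.815558/(8.61333 × 1.2699) = 8.61333 + 0.0745614 = 8.68789 m along the plane.
Vertically, h_p = y_p·sinθ = 8.68789 × 0.618408 = 5.37266 m.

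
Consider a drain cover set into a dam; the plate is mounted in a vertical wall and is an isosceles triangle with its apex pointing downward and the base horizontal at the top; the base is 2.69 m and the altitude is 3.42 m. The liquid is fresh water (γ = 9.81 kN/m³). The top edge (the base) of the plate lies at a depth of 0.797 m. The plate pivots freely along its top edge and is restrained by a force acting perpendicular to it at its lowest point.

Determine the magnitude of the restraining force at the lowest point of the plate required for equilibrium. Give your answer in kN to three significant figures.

γ = 9.81 kN/m³.
With the apex down, the centroid sits h/3 = 3.42/3 = 1.14 m below the base (the top edge), so the centroid depth is h_c = 0.797 + 1.14 = 1.937 m.
A = ½ × 2.69 × 3.42 = 4.5999 m².
Resultant F = γ·h_c·A = 9.81 × 1.937 × 4.5999 = 87.4072 kN.
I_c = b·h³/36 = 2.69 × 3.42³/36 = 2.98902 m⁴.
Centre of pressure: y_p = y_c + I_c/(y_c·A) = 1.937 + 2.98902/(1.937 × 4.5999) = 1.937 + 0.335468 = 2.27247 m along the plane.
The resultant acts 1.14 + 0.335468 = 1.47547 m (along the plate) below the hinge at the top edge, so the moment about the hinge is M = F × 1.47547 = 87.4072 × 1.47547 = 128.967 kN·m.
A normal force at the bottom, 3.42 m from the hinge, must supply this moment: P = 128.967/3.42 = 37.7096 kN.

P ≈ 37.7 kN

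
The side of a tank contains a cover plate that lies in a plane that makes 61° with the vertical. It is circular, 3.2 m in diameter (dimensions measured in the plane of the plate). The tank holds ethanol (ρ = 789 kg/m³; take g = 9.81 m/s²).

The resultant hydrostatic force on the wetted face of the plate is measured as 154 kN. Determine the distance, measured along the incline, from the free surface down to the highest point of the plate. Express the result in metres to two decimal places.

y_top ≈ 3.50 m

γ = ρg = 789 × 9.81 / 1000 = 7.74009 kN/m³.
A = π(1.6)² = 8.04248 m².
From F = γ·h_c·A, the centroid depth is h_c = 154/(7.74009 × 8.04248) = 2.47391 m.
The plate makes 61° with the vertical, i.e. θ = 90° − 61° = 29° to the horizontal. Measuring y along the incline from the free-surface line, vertical depth h = y·sinθ with sinθ = 0.484810.
Along the incline, y_c = h_c/sinθ = 2.47391/0.484810 = 5.10284 m.
The centroid is at the centre, 1.6 m below the top of the plate, so the highest point sits at y_top = 5.10284 − 1.6 = 3.50284 m along the incline.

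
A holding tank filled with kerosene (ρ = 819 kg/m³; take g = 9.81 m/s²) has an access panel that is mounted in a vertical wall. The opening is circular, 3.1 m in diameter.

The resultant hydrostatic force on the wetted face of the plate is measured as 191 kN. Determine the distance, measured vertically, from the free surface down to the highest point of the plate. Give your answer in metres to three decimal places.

d_top ≈ 1.600 m

γ = ρg = 819 × 9.81 / 1000 = 8.03439 kN/m³.
A = π(1.55)² = 7.54768 m².
From F = γ·h_c·A, the centroid depth is h_c = 191/(8.03439 × 7.54768) = 3.14968 m.
The centroid is at the centre, 1.55 m below the top of the plate, so the highest point sits at h_top = 3.14968 − 1.55 = 1.59968 m below the surface.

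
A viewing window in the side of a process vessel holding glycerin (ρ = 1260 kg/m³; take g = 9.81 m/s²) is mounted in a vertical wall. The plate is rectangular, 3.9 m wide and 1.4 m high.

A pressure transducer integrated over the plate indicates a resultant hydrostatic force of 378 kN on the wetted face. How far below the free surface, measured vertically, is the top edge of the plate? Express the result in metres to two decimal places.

d_top ≈ 4.90 m

γ = ρg = 1260 × 9.81 / 1000 = 12.3606 kN/m³.
A = 3.9 × 1.4 = 5.46 m².
From F = γ·h_c·A, the centroid depth is h_c = 378/(12.3606 × 5.46) = 5.60092 m.
The centroid lies 1.4/2 = 0.7 m below the top edge, so the top edge sits at h_top = 5.60092 − 0.7 = 4.90092 m below the surface.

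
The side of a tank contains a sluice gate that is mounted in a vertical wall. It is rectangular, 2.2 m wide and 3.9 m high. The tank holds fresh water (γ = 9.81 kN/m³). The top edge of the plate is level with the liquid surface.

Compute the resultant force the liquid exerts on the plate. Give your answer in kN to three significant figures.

F ≈ 164 kN

γ = 9.81 kN/m³.
The centroid lies 3.9/2 = 1.95 m below the top edge, so the centroid depth is h_c = 1.95 m.
A = 2.2 × 3.9 = 8.58 m².
Resultant F = γ·h_c·A = 9.81 × 1.95 × 8.58 = 164.131 kN.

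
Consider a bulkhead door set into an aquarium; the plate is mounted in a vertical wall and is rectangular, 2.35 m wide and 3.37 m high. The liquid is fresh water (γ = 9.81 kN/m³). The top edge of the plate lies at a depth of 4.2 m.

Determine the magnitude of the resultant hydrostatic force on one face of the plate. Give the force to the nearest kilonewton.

γ = 9.81 kN/m³.
The centroid lies 3.37/2 = 1.685 m below the top edge, so the centroid depth is h_c = 4.2 + 1.685 = 5.885 m.
A = 2.35 × 3.37 = 7.9195 m².
Resultant F = γ·h_c·A = 9.81 × 5.885 × 7.9195 = 457.207 kN.

F ≈ 457 kN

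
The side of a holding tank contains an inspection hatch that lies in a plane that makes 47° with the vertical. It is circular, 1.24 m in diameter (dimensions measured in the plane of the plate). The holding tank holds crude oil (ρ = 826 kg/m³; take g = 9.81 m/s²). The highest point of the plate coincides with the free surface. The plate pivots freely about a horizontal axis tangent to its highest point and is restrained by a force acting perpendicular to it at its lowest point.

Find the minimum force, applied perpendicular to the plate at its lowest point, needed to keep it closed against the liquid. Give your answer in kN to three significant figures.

P ≈ 2.59 kN

γ = ρg = 826 × 9.81 / 1000 = 8.10306 kN/m³.
The plate makes 47° with the vertical, i.e. θ = 90° − 47° = 43° to the horizontal. Measuring y along the incline from the free-surface line, vertical depth h = y·sinθ with sinθ = 0.681998.
The centroid is at the centre, 0.62 m below the top of the plate, so y_c = 0.62 m and h_c = 0.62 × 0.681998 = 0.422839 m.
A = π(0.62)² = 1.20763 m².
Resultant F = γ·h_c·A = 8.10306 × 0.422839 × 1.20763 = 4.13769 kN.
I_c = πr⁴/4 = π × 0.62⁴/4 = 0.116053 m⁴.
Centre of pressure: y_p = y_c + I_c/(y_c·A) = 0.62 + 0.116053/(0.62 × 1.20763) = 0.62 + 0.155 = 0.775 m along the plane.
The resultant acts 0.62 + 0.155 = 0.775 m (along the plate) below the hinge at the top edge, so the moment about the hinge is M = F × 0.775 = 4.13769 × 0.775 = 3.20671 kN·m.
A normal force at the bottom, 1.24 m from the hinge, must supply this moment: P = 3.20671/1.24 = 2.58606 kN.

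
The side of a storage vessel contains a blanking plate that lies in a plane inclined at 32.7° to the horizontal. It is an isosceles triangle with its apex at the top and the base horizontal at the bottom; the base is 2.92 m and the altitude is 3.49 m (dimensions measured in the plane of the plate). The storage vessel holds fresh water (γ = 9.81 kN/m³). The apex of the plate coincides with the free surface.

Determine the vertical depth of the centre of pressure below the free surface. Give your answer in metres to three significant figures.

γ = 9.81 kN/m³.
Let θ = 32.7° be the plate's angle to the horizontal; measure y along the incline from where the plane meets the free surface. Vertical depth h = y·sinθ with sinθ = 0.540240.
With the apex up, the centroid sits 2h/3 = 2 × 3.49/3 = 2.32667 m below the apex, so y_c = 2.32667 m and h_c = 2.32667 × 0.540240 = 1.25696 m.
A = ½ × 2.92 × 3.49 = 5.0954 m².
Resultant F = γ·h_c·A = 9.81 × 1.25696 × 5.0954 = 62.8302 kN.
I_c = b·h³/36 = 2.92 × 3.49³/36 = 3.44792 m⁴.
Centre of pressure: y_p = y_c + I_c/(y_c·A) = 2.32667 + 3.44792/(2.32667 × 5.0954) = 2.32667 + 0.290833 = 2.6175 m along the plane.
Vertically, h_p = y_p·sinθ = 2.6175 × 0.540240 = 1.41408 m.

h_p = 1.41 m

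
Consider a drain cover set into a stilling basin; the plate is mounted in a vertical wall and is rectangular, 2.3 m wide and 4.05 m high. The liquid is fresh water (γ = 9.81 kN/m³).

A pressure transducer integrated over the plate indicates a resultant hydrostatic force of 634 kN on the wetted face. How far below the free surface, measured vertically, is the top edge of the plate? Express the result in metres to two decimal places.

γ = 9.81 kN/m³.
A = 2.3 × 4.05 = 9.315 m².
From F = γ·h_c·A, the centroid depth is h_c = 634/(9.81 × 9.315) = 6.93805 m.
The centroid lies 4.05/2 = 2.025 m below the top edge, so the top edge sits at h_top = 6.93805 − 2.025 = 4.91305 m below the surface.

d_top ≈ 4.91 m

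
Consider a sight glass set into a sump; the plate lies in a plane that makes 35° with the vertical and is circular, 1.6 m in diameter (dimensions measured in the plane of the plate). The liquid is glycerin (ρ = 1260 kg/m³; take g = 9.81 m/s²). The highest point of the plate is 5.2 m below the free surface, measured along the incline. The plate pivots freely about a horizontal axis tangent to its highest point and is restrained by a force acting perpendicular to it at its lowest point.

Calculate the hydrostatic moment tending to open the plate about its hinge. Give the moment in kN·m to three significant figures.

M ≈ 101 kN·m

γ = ρg = 1260 × 9.81 / 1000 = 12.3606 kN/m³.
The plate makes 35° with the vertical, i.e. θ = 90° − 35° = 55° to the horizontal. Measuring y along the incline from the free-surface line, vertical depth h = y·sinθ with sinθ = 0.819152.
The centroid is at the centre, 0.8 m below the top of the plate, so y_c = 5.2 + 0.8 = 6 m and h_c = 6 × 0.819152 = 4.91491 m.
A = π(0.8)² = 2.01062 m².
Resultant F = γ·h_c·A = 12.3606 × 4.91491 × 2.01062 = 122.148 kN.
I_c = πr⁴/4 = π × 0.8⁴/4 = 0.321699 m⁴.
Centre of pressure: y_p = y_c + I_c/(y_c·A) = 6 + 0.321699/(6 × 2.01062) = 6 + 0.0266667 = 6.02667 m along the plane.
The resultant acts 0.8 + 0.0266667 = 0.826667 m (along the plate) below the hinge at the top edge, so the moment about the hinge is M = F × 0.826667 = 122.148 × 0.826667 = 100.976 kN·m.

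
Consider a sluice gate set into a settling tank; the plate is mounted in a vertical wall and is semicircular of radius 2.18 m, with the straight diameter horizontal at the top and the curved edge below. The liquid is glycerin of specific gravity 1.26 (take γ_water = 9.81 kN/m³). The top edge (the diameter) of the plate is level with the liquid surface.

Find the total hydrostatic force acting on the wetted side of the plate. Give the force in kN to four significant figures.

γ = 1.26 × 9.81 = 12.3606 kN/m³.
The centroid of a semicircle lies 4r/(3π) = 0.925221 m from the diameter, here below the top edge, so the centroid depth is h_c = 0.925221 m.
A = πr²/2 = π × 2.18²/2 = 7.46505 m².
Resultant F = γ·h_c·A = 12.3606 × 0.925221 × 7.46505 = 85.3725 kN.

F ≈ 85.37 kN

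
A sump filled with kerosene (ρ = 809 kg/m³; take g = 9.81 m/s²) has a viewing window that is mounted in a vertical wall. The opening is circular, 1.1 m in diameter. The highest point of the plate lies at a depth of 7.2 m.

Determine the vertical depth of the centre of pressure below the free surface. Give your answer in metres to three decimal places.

h_p = 7.760 m

γ = ρg = 809 × 9.81 / 1000 = 7.93629 kN/m³.
The centroid is at the centre, 0.55 m below the top of the plate, so the centroid depth is h_c = 7.2 + 0.55 = 7.75 m.
A = π(0.55)² = 0.950332 m².
Resultant F = γ·h_c·A = 7.93629 × 7.75 × 0.950332 = 58.4514 kN.
I_c = πr⁴/4 = π × 0.55⁴/4 = 0.0718688 m⁴.
Centre of pressure: y_p = y_c + I_c/(y_c·A) = 7.75 + 0.0718688/(7.75 × 0.950332) = 7.75 + 0.00975806 = 7.75976 m along the plane.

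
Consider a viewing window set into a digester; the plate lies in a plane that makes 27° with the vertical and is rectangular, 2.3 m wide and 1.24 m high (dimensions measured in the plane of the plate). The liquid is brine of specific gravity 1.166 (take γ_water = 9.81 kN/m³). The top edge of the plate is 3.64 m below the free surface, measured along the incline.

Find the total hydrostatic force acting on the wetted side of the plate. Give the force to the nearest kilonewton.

F ≈ 124 kN

γ = 1.166 × 9.81 = 11.43846 kN/m³.
The plate makes 27° with the vertical, i.e. θ = 90° − 27° = 63° to the horizontal. Measuring y along the incline from the free-surface line, vertical depth h = y·sinθ with sinθ = 0.891007.
The centroid lies 1.24/2 = 0.62 m below the top edge, so y_c = 3.64 + 0.62 = 4.26 m and h_c = 4.26 × 0.891007 = 3.79569 m.
A = 2.3 × 1.24 = 2.852 m².
Resultant F = γ·h_c·A = 11.43846 × 3.79569 × 2.852 = 123.825 kN.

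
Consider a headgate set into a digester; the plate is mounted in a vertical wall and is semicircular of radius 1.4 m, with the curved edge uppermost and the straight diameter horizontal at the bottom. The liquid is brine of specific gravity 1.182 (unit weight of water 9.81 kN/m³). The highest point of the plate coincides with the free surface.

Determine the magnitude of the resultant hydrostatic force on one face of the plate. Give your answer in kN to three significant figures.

γ = 1.182 × 9.81 = 11.59542 kN/m³.
The centroid lies 4r/(3π) = 0.594178 m above the diameter, so r − 4r/(3π) = 1.4 − 0.594178 = 0.805822 m below the topmost point, so the centroid depth is h_c = 0.805822 m.
A = πr²/2 = π × 1.4²/2 = 3.07876 m².
Resultant F = γ·h_c·A = 11.59542 × 0.805822 × 3.07876 = 28.7675 kN.

F ≈ 28.8 kN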